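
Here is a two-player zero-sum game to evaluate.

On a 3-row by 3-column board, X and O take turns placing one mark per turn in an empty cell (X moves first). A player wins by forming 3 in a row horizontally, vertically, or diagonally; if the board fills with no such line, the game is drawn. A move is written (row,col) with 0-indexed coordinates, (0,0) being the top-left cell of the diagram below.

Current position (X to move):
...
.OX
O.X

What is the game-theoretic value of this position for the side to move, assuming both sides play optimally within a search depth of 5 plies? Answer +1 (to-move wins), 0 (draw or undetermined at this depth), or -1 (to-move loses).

value(.../.OX/O.X, X) = +1

ply 1, X at .../.OX/O.X | (0,0)=-1→X../.OX/O.X; (0,1)=-1→.X./.OX/O.X; (0,2)=+1→..X/.OX/O.X*; (1,0)=-1→.../XOX/O.X; (2,1)=-1→.../.OX/OXX
ply 2: ..X/.OX/O.X is terminal -1 (O); from .../.OX/O.X depth 5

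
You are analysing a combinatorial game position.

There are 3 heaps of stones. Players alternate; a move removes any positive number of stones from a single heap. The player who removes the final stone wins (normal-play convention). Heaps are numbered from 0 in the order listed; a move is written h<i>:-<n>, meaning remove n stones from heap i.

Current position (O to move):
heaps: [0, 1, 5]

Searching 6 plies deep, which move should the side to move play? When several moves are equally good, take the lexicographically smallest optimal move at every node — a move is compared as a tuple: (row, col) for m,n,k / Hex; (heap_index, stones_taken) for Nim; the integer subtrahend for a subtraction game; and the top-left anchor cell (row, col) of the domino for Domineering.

O's best at [(0,1,5)]: h2:-4

[(0,1,5)] O move#1: h1:-1:-1/(0,0,5), h2:-1:-1/(0,1,4), h2:-2:-1/(0,1,3), h2:-3:-1/(0,1,2), h2:-4:+1/(0,1,1)*, h2:-5:-1/(0,1,0)
[(0,1,1)] X move#2: h1:-1:-1/(0,0,1)*, h2:-1:-1/(0,1,0)
[(0,0,1)] O move#3: h2:-1:+1/(0,0,0)*
[(0,0,0)] end (terminal -1, X#4); searched (0,1,5) to 6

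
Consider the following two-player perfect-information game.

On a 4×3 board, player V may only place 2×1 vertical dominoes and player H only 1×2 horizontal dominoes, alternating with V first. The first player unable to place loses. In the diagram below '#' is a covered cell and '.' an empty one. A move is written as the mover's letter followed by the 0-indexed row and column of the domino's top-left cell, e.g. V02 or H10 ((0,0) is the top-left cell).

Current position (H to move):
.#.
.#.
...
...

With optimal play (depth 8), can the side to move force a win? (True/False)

H winning at [.#./.#./.../...]: False

ply 1, H at .#./.#./.../... | H20=-1→.#./.#./##./...*; H21=-1→.#./.#./.##/...; H30=-1→.#./.#./.../##.; H31=-1→.#./.#./.../.##
ply 2, V at .#./.#./##./... | V00=+1→##./##./##./...*; V02=+1→.##/.##/##./...; V12=+1→.#./.##/###/...; V22=+1→.#./.#./###/..#
ply 3, H at ##./##./##./... | H30=-1→##./##./##./##.*; H31=-1→##./##./##./.##
ply 4, V at ##./##./##./##. | V02=+1→###/###/##./##.*; V12=+1→##./###/###/##.; V22=+1→##./##./###/###
ply 5: ###/###/##./##. is terminal -1 (H); from .#./.#./.../... depth 8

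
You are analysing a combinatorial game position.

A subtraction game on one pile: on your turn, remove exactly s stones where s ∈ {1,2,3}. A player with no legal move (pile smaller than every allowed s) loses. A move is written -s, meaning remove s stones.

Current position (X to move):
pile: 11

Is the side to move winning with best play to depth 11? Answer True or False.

[11] X move#1: -1:-1/10, -2:-1/9, -3:+1/8*
[8] O move#2: -1:-1/7*, -2:-1/6, -3:-1/5
[7] X move#3: -1:-1/6, -2:-1/5, -3:+1/4*
[4] O move#4: -1:-1/3*, -2:-1/2, -3:-1/1
[3] X move#5: -1:-1/2, -2:-1/1, -3:+1/0*
[0] end (terminal -1, O#6); searched 11 to 11

X winning at [11]: True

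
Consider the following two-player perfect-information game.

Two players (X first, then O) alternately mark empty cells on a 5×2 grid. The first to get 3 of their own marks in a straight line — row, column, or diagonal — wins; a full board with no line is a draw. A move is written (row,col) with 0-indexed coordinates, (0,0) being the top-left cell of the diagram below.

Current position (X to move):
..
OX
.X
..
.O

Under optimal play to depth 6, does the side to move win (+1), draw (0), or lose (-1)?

value(../OX/.X/../.O, X) = +1

ply 1, X at ../OX/.X/../.O | (0,0)=+1→X./OX/.X/../.O*; (0,1)=+1→.X/OX/.X/../.O; (2,0)=+1→../OX/XX/../.O; (3,0)=+1→../OX/.X/X./.O; (3,1)=+1→../OX/.X/.X/.O; (4,0)=+1→../OX/.X/../XO
ply 2, O at X./OX/.X/../.O | (0,1)=-1→XO/OX/.X/../.O*; (2,0)=-1→X./OX/OX/../.O; (3,0)=-1→X./OX/.X/O./.O; (3,1)=-1→X./OX/.X/.O/.O; (4,0)=-1→X./OX/.X/../OO
ply 3, X at XO/OX/.X/../.O | (2,0)=+0→XO/OX/XX/../.O; (3,0)=+0→XO/OX/.X/X./.O; (3,1)=+1→XO/OX/.X/.X/.O*; (4,0)=+0→XO/OX/.X/../XO
ply 4: XO/OX/.X/.X/.O is terminal -1 (O); from ../OX/.X/../.O depth 6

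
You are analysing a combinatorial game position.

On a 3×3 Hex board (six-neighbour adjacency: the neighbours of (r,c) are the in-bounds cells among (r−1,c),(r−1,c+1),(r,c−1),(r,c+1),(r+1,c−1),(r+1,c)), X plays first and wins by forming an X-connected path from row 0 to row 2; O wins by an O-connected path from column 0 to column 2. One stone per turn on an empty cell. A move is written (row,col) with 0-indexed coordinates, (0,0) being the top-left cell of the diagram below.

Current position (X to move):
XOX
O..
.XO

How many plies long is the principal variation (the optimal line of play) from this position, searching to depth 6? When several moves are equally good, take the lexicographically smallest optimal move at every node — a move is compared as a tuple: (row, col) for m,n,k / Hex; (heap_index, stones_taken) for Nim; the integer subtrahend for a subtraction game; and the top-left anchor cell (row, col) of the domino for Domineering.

[XOX/O../.XO] X move#1: (1,1):+1/XOX/OX./.XO*, (1,2):+1/XOX/O.X/.XO, (2,0):+1/XOX/O../XXO
[XOX/OX./.XO] end (terminal -1, O#2); searched XOX/O../.XO to 6

PV length from [XOX/O../.XO]: 1 ply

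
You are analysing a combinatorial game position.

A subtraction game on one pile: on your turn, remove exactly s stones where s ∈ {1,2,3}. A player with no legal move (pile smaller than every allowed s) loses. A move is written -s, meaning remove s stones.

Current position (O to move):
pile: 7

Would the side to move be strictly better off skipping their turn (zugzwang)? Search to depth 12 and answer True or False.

zugzwang(7, O) = False

p1 O@[7]: -1[6]-1 -2[5]-1 -3[4]+1*
p2 X@[4]: -1[3]-1* -2[2]-1 -3[1]-1
p3 O@[3]: -1[2]-1 -2[1]-1 -3[0]+1*
p4 X@[0] terminal -1; root [7] d12
if O skipped the turn, X would face:
~ p1 X@[7]: -1[6]-1 -2[5]-1 -3[4]+1*
~ p2 O@[4]: -1[3]-1* -2[2]-1 -3[1]-1
~ p3 X@[3]: -1[2]-1 -2[1]-1 -3[0]+1*
~ p4 O@[0] terminal -1; root [7] d12
compare (O): move=+1 vs pass=-1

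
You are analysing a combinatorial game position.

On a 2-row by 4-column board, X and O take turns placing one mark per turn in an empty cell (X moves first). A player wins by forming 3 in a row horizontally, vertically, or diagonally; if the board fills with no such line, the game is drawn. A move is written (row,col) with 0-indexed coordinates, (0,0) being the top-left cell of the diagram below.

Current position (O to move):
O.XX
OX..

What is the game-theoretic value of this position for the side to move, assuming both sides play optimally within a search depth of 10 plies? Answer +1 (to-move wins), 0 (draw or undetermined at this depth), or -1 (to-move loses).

[O.XX/OX..] O move#1: (0,1):+0/OOXX/OX..*, (1,2):-1/O.XX/OXO., (1,3):-1/O.XX/OX.O
[OOXX/OX..] X move#2: (1,2):+0/OOXX/OXX.*, (1,3):+0/OOXX/OX.X
[OOXX/OXX.] O move#3: (1,3):+0/OOXX/OXXO*
[OOXX/OXXO] end (terminal +0, X#4); searched O.XX/OX.. to 10

value(O.XX/OX.., O) = 0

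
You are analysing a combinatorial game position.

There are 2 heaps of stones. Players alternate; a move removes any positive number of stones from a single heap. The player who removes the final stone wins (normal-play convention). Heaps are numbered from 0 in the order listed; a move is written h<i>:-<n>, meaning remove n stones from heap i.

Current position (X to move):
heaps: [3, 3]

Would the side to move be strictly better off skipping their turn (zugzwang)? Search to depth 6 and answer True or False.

zugzwang((3,3), X) = True

ply 1, X at (3,3) | h0:-1=-1→(2,3)*; h0:-2=-1→(1,3); h0:-3=-1→(0,3); h1:-1=-1→(3,2); h1:-2=-1→(3,1); h1:-3=-1→(3,0)
ply 2, O at (2,3) | h0:-1=-1→(1,3); h0:-2=-1→(0,3); h1:-1=+1→(2,2)*; h1:-2=-1→(2,1); h1:-3=-1→(2,0)
ply 3, X at (2,2) | h0:-1=-1→(1,2)*; h0:-2=-1→(0,2); h1:-1=-1→(2,1); h1:-2=-1→(2,0)
ply 4, O at (1,2) | h0:-1=-1→(0,2); h1:-1=+1→(1,1)*; h1:-2=-1→(1,0)
ply 5, X at (1,1) | h0:-1=-1→(0,1)*; h1:-1=-1→(1,0)
ply 6, O at (0,1) | h1:-1=+1→(0,0)*
ply 7: (0,0) is terminal -1 (X); from (3,3) depth 6
pass branch (O moves first from the same position):
  | ply 1, O at (3,3) | h0:-1=-1→(2,3)*; h0:-2=-1→(1,3); h0:-3=-1→(0,3); h1:-1=-1→(3,2); h1:-2=-1→(3,1); h1:-3=-1→(3,0)
  | ply 2, X at (2,3) | h0:-1=-1→(1,3); h0:-2=-1→(0,3); h1:-1=+1→(2,2)*; h1:-2=-1→(2,1); h1:-3=-1→(2,0)
  | ply 3, O at (2,2) | h0:-1=-1→(1,2)*; h0:-2=-1→(0,2); h1:-1=-1→(2,1); h1:-2=-1→(2,0)
  | ply 4, X at (1,2) | h0:-1=-1→(0,2); h1:-1=+1→(1,1)*; h1:-2=-1→(1,0)
  | ply 5, O at (1,1) | h0:-1=-1→(0,1)*; h1:-1=-1→(1,0)
  | ply 6, X at (0,1) | h1:-1=+1→(0,0)*
  | ply 7: (0,0) is terminal -1 (O); from (3,3) depth 6
X moving scores -1; X passing scores +1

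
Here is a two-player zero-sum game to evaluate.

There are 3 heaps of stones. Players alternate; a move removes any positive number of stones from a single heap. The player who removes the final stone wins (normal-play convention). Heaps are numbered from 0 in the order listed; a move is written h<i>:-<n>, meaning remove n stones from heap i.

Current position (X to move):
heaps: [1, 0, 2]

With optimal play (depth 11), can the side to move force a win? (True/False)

ply 1, X at (1,0,2) | h0:-1=-1→(0,0,2); h2:-1=+1→(1,0,1)*; h2:-2=-1→(1,0,0)
ply 2, O at (1,0,1) | h0:-1=-1→(0,0,1)*; h2:-1=-1→(1,0,0)
ply 3, X at (0,0,1) | h2:-1=+1→(0,0,0)*
ply 4: (0,0,0) is terminal -1 (O); from (1,0,2) depth 11

X winning at [(1,0,2)]: True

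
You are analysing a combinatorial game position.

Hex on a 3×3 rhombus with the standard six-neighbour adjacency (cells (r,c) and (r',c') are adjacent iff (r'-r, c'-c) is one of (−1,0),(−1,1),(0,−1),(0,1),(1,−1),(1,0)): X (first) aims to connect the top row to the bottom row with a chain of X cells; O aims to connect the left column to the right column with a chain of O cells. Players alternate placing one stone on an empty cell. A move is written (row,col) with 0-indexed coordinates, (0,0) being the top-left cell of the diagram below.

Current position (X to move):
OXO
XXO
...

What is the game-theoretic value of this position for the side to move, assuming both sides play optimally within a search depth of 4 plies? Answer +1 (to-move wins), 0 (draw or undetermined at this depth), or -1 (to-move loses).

value(OXO/XXO/..., X) = +1

ply 1, X at OXO/XXO/... | (2,0)=+1→OXO/XXO/X..*; (2,1)=+1→OXO/XXO/.X.; (2,2)=+1→OXO/XXO/..X
ply 2: OXO/XXO/X.. is terminal -1 (O); from OXO/XXO/... depth 4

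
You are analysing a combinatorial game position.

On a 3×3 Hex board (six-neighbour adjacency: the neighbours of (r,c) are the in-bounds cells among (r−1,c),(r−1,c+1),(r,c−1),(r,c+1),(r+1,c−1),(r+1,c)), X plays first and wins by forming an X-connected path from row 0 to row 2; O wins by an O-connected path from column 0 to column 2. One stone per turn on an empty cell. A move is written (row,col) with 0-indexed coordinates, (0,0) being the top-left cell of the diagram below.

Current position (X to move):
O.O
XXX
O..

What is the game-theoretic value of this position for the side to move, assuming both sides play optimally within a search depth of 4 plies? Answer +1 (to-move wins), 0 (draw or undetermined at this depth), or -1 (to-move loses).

value(O.O/XXX/O.., X) = +1

ply 1, X at O.O/XXX/O.. | (0,1)=+1→OXO/XXX/O..*; (2,1)=-1→O.O/XXX/OX.; (2,2)=-1→O.O/XXX/O.X
ply 2, O at OXO/XXX/O.. | (2,1)=-1→OXO/XXX/OO.*; (2,2)=-1→OXO/XXX/O.O
ply 3, X at OXO/XXX/OO. | (2,2)=+1→OXO/XXX/OOX*
ply 4: OXO/XXX/OOX is terminal -1 (O); from O.O/XXX/O.. depth 4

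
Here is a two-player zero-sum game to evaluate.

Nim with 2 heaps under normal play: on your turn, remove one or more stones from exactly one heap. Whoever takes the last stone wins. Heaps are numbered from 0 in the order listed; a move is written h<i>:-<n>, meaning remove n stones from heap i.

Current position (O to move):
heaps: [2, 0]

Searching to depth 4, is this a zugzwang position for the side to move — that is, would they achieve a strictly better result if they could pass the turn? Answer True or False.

p1 O@[(2,0)]: h0:-1[(1,0)]-1 h0:-2[(0,0)]+1*
p2 X@[(0,0)] terminal -1; root [(2,0)] d4
suppose O passes — search the same position with X to move:
pass> p1 X@[(2,0)]: h0:-1[(1,0)]-1 h0:-2[(0,0)]+1*
pass> p2 O@[(0,0)] terminal -1; root [(2,0)] d4
for O: play +1, pass -1

zugzwang((2,0), O) = False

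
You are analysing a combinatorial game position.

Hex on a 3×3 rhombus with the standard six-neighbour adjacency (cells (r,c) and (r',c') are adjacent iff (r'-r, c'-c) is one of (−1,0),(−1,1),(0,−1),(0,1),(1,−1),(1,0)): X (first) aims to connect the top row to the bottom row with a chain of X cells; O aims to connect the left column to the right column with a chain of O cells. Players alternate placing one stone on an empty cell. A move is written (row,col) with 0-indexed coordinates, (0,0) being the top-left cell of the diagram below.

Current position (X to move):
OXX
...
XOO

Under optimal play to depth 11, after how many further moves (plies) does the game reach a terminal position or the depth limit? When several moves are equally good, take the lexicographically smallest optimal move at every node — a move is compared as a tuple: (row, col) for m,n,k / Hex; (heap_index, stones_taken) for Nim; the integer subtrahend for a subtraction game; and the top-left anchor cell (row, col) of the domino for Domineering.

ply 1, X at OXX/.../XOO | (1,0)=+1→OXX/X../XOO*; (1,1)=+1→OXX/.X./XOO; (1,2)=+1→OXX/..X/XOO
ply 2: OXX/X../XOO is terminal -1 (O); from OXX/.../XOO depth 11

PV length from [OXX/.../XOO]: 1 ply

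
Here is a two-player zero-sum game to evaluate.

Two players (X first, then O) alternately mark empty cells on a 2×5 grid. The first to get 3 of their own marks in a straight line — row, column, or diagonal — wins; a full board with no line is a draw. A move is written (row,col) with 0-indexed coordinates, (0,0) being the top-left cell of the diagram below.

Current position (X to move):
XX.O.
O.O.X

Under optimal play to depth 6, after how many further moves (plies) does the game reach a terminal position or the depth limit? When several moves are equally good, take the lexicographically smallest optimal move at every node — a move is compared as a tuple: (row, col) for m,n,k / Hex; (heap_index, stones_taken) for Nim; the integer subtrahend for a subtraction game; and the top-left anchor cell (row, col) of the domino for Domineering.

p1 X@[XX.O./O.O.X]: (0,2)[XXXO./O.O.X]+1* (0,4)[XX.OX/O.O.X]-1 (1,1)[XX.O./OXO.X]+0 (1,3)[XX.O./O.OXX]-1
p2 O@[XXXO./O.O.X] terminal -1; root [XX.O./O.O.X] d6

PV length from [XX.O./O.O.X]: 1 ply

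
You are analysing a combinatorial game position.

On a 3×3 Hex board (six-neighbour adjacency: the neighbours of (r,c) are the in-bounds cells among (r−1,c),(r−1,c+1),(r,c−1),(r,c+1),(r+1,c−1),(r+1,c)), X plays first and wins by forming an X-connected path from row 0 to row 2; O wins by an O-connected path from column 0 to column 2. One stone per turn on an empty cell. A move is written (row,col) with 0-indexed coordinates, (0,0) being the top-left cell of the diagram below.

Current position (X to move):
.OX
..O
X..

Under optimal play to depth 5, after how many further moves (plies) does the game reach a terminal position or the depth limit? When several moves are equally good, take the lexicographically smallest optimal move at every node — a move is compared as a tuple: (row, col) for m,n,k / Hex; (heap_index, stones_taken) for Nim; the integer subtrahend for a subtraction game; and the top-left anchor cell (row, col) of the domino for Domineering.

p1 X@[.OX/..O/X..]: (0,0)[XOX/..O/X..]+1* (1,0)[.OX/X.O/X..]+1 (1,1)[.OX/.XO/X..]+1 (2,1)[.OX/..O/XX.]-1 (2,2)[.OX/..O/X.X]-1
p2 O@[XOX/..O/X..]: (1,0)[XOX/O.O/X..]-1* (1,1)[XOX/.OO/X..]-1 (2,1)[XOX/..O/XO.]-1 (2,2)[XOX/..O/X.O]-1
p3 X@[XOX/O.O/X..]: (1,1)[XOX/OXO/X..]+1* (2,1)[XOX/O.O/XX.]-1 (2,2)[XOX/O.O/X.X]-1
p4 O@[XOX/OXO/X..] terminal -1; root [.OX/..O/X..] d5

PV length from [.OX/..O/X..]: 3 plies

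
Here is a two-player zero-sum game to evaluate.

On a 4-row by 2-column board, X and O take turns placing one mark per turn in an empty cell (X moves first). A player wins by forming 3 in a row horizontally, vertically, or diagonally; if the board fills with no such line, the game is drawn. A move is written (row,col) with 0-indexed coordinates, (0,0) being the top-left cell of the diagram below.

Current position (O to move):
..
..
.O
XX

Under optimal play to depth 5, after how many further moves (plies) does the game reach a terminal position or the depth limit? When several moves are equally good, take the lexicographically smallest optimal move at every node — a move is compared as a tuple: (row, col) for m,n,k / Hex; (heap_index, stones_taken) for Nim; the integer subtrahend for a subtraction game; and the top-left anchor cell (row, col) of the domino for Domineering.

ply 1, O at ../../.O/XX | (0,0)=+0→O./../.O/XX*; (0,1)=+0→.O/../.O/XX; (1,0)=+0→../O./.O/XX; (1,1)=+0→../.O/.O/XX; (2,0)=+0→../../OO/XX
ply 2, X at O./../.O/XX | (0,1)=+0→OX/../.O/XX*; (1,0)=+0→O./X./.O/XX; (1,1)=+0→O./.X/.O/XX; (2,0)=+0→O./../XO/XX
ply 3, O at OX/../.O/XX | (1,0)=+0→OX/O./.O/XX*; (1,1)=+0→OX/.O/.O/XX; (2,0)=+0→OX/../OO/XX
ply 4, X at OX/O./.O/XX | (1,1)=-1→OX/OX/.O/XX; (2,0)=+0→OX/O./XO/XX*
ply 5, O at OX/O./XO/XX | (1,1)=+0→OX/OO/XO/XX*
ply 6: OX/OO/XO/XX is terminal +0 (X); from ../../.O/XX depth 5

PV length from [../../.O/XX]: 5 plies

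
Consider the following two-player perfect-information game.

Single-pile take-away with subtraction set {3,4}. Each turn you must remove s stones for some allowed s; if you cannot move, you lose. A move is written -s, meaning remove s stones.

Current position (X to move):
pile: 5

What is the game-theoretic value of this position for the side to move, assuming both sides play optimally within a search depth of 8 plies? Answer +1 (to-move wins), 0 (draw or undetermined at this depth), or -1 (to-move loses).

[5] X move#1: -3:+1/2*, -4:+1/1
[2] end (terminal -1, O#2); searched 5 to 8

value(5, X) = +1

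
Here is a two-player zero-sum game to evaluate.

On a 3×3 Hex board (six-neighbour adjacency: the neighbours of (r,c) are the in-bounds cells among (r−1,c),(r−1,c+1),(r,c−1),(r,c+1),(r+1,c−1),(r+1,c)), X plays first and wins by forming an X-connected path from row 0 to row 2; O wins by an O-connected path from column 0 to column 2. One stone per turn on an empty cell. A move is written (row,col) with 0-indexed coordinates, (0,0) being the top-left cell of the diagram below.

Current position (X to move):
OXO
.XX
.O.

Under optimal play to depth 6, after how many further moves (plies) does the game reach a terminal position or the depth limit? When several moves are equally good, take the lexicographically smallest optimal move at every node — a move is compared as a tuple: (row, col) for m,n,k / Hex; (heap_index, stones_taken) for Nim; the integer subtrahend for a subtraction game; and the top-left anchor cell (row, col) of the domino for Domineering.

[OXO/.XX/.O.] X move#1: (1,0):+1/OXO/XXX/.O.*, (2,0):+1/OXO/.XX/XO., (2,2):+1/OXO/.XX/.OX
[OXO/XXX/.O.] O move#2: (2,0):-1/OXO/XXX/OO.*, (2,2):-1/OXO/XXX/.OO
[OXO/XXX/OO.] X move#3: (2,2):+1/OXO/XXX/OOX*
[OXO/XXX/OOX] end (terminal -1, O#4); searched OXO/.XX/.O. to 6

PV length from [OXO/.XX/.O.]: 3 plies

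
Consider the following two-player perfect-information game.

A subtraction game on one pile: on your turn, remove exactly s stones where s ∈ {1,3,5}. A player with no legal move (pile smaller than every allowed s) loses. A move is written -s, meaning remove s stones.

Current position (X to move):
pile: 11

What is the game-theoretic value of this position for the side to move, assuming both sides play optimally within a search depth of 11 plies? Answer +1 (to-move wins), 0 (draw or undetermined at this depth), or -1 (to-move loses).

value(11, X) = +1

p1 X@[11]: -1[10]+1* -3[8]+1 -5[6]+1
p2 O@[10]: -1[9]-1* -3[7]-1 -5[5]-1
p3 X@[9]: -1[8]+1* -3[6]+1 -5[4]+1
p4 O@[8]: -1[7]-1* -3[5]-1 -5[3]-1
p5 X@[7]: -1[6]+1* -3[4]+1 -5[2]+1
p6 O@[6]: -1[5]-1* -3[3]-1 -5[1]-1
p7 X@[5]: -1[4]+1* -3[2]+1 -5[0]+1
p8 O@[4]: -1[3]-1* -3[1]-1
p9 X@[3]: -1[2]+1* -3[0]+1
p10 O@[2]: -1[1]-1*
p11 X@[1]: -1[0]+1*
p12 O@[0] terminal -1; root [11] d11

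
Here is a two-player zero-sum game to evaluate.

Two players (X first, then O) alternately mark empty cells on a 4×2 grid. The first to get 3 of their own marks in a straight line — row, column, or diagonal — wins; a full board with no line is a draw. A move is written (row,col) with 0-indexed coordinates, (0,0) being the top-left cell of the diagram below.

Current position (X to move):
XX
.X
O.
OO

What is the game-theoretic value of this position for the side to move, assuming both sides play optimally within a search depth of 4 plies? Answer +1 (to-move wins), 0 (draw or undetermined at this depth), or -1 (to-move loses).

value(XX/.X/O./OO, X) = +1

[XX/.X/O./OO] X move#1: (1,0):+0/XX/XX/O./OO, (2,1):+1/XX/.X/OX/OO*
[XX/.X/OX/OO] end (terminal -1, O#2); searched XX/.X/O./OO to 4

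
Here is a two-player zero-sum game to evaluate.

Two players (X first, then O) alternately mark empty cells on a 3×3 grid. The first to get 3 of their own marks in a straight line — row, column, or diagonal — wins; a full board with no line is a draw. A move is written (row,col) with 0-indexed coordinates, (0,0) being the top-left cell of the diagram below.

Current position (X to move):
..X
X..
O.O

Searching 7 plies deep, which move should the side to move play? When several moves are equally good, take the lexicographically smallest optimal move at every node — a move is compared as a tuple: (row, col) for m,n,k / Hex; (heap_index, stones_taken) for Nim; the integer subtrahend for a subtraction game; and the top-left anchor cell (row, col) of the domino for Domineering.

X's best at [..X/X../O.O]: (2,1)

p1 X@[..X/X../O.O]: (0,0)[X.X/X../O.O]-1 (0,1)[.XX/X../O.O]-1 (1,1)[..X/XX./O.O]-1 (1,2)[..X/X.X/O.O]-1 (2,1)[..X/X../OXO]+0*
p2 O@[..X/X../OXO]: (0,0)[O.X/X../OXO]-1 (0,1)[.OX/X../OXO]+0* (1,1)[..X/XO./OXO]+0 (1,2)[..X/X.O/OXO]-1
p3 X@[.OX/X../OXO]: (0,0)[XOX/X../OXO]+0* (1,1)[.OX/XX./OXO]+0 (1,2)[.OX/X.X/OXO]+0
p4 O@[XOX/X../OXO]: (1,1)[XOX/XO./OXO]+0* (1,2)[XOX/X.O/OXO]+0
p5 X@[XOX/XO./OXO]: (1,2)[XOX/XOX/OXO]+0*
p6 O@[XOX/XOX/OXO] terminal +0; root [..X/X../O.O] d7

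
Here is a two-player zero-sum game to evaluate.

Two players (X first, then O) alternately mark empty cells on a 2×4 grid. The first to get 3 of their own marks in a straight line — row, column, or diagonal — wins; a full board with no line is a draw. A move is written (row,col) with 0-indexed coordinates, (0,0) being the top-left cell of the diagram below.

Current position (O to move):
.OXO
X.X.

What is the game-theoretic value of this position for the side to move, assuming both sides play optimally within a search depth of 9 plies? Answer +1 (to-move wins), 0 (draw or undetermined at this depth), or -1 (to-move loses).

[.OXO/X.X.] O move#1: (0,0):-1/OOXO/X.X., (1,1):+0/.OXO/XOX.*, (1,3):-1/.OXO/X.XO
[.OXO/XOX.] X move#2: (0,0):+0/XOXO/XOX.*, (1,3):+0/.OXO/XOXX
[XOXO/XOX.] O move#3: (1,3):+0/XOXO/XOXO*
[XOXO/XOXO] end (terminal +0, X#4); searched .OXO/X.X. to 9

value(.OXO/X.X., O) = 0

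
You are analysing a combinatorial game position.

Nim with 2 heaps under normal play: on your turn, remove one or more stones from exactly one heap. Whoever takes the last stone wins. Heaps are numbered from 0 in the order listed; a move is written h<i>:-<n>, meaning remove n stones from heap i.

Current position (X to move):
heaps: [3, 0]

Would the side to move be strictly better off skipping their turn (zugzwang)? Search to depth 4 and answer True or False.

p1 X@[(3,0)]: h0:-1[(2,0)]-1 h0:-2[(1,0)]-1 h0:-3[(0,0)]+1*
p2 O@[(0,0)] terminal -1; root [(3,0)] d4
suppose X passes — search the same position with O to move:
pass> p1 O@[(3,0)]: h0:-1[(2,0)]-1 h0:-2[(1,0)]-1 h0:-3[(0,0)]+1*
pass> p2 X@[(0,0)] terminal -1; root [(3,0)] d4
for X: play +1, pass -1

zugzwang((3,0), X) = False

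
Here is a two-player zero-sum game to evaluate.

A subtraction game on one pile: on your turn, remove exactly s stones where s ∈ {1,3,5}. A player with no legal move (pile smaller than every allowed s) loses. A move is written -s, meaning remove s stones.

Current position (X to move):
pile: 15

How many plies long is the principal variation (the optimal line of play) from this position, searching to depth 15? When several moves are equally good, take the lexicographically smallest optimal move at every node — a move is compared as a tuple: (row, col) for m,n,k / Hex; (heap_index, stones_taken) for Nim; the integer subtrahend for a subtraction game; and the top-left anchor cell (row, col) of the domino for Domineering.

p1 X@[15]: -1[14]+1* -3[12]+1 -5[10]+1
p2 O@[14]: -1[13]-1* -3[11]-1 -5[9]-1
p3 X@[13]: -1[12]+1* -3[10]+1 -5[8]+1
p4 O@[12]: -1[11]-1* -3[9]-1 -5[7]-1
p5 X@[11]: -1[10]+1* -3[8]+1 -5[6]+1
p6 O@[10]: -1[9]-1* -3[7]-1 -5[5]-1
p7 X@[9]: -1[8]+1* -3[6]+1 -5[4]+1
p8 O@[8]: -1[7]-1* -3[5]-1 -5[3]-1
p9 X@[7]: -1[6]+1* -3[4]+1 -5[2]+1
p10 O@[6]: -1[5]-1* -3[3]-1 -5[1]-1
p11 X@[5]: -1[4]+1* -3[2]+1 -5[0]+1
p12 O@[4]: -1[3]-1* -3[1]-1
p13 X@[3]: -1[2]+1* -3[0]+1
p14 O@[2]: -1[1]-1*
p15 X@[1]: -1[0]+1*
p16 O@[0] terminal -1; root [15] d15

PV length from [15]: 15 plies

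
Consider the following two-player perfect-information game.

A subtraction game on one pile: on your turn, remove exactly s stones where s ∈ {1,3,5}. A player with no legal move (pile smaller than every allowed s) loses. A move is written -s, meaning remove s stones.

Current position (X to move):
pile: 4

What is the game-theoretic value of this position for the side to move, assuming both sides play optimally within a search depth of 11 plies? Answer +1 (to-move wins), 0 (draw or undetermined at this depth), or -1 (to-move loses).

value(4, X) = -1

[4] X move#1: -1:-1/3*, -3:-1/1
[3] O move#2: -1:+1/2*, -3:+1/0
[2] X move#3: -1:-1/1*
[1] O move#4: -1:+1/0*
[0] end (terminal -1, X#5); searched 4 to 11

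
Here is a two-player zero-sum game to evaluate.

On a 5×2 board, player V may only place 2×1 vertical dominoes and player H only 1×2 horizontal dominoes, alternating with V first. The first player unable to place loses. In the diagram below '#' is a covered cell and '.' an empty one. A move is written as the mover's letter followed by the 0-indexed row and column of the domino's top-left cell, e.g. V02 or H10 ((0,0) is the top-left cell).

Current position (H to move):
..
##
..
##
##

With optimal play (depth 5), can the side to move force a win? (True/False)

H winning at [../##/../##/##]: True

ply 1, H at ../##/../##/## | H00=+1→##/##/../##/##*; H20=+1→../##/##/##/##
ply 2: ##/##/../##/## is terminal -1 (V); from ../##/../##/## depth 5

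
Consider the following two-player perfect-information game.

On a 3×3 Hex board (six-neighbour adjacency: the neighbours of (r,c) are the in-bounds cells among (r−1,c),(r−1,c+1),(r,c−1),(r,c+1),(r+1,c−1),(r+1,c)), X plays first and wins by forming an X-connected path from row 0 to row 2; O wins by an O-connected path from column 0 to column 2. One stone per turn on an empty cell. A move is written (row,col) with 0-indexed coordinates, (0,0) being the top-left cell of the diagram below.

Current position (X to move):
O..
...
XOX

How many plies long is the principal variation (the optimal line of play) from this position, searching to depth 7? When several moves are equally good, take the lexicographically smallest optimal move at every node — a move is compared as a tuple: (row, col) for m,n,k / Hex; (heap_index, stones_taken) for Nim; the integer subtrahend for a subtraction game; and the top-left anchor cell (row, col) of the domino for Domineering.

PV length from [O../.../XOX]: 3 plies

[O../.../XOX] X move#1: (0,1):+1/OX./.../XOX*, (0,2):+1/O.X/.../XOX, (1,0):+1/O../X../XOX, (1,1):+1/O../.X./XOX, (1,2):+1/O../..X/XOX
[OX./.../XOX] O move#2: (0,2):-1/OXO/.../XOX*, (1,0):-1/OX./O../XOX, (1,1):-1/OX./.O./XOX, (1,2):-1/OX./..O/XOX
[OXO/.../XOX] X move#3: (1,0):+1/OXO/X../XOX*, (1,1):+1/OXO/.X./XOX, (1,2):+1/OXO/..X/XOX
[OXO/X../XOX] end (terminal -1, O#4); searched O../.../XOX to 7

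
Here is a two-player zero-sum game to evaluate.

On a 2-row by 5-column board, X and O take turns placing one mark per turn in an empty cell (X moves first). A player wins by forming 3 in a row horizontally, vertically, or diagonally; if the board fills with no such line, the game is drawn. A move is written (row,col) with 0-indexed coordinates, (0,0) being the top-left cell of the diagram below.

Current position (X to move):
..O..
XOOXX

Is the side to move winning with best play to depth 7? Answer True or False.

X winning at [..O../XOOXX]: False

[..O../XOOXX] X move#1: (0,0):-1/X.O../XOOXX, (0,1):+0/.XO../XOOXX*, (0,3):+0/..OX./XOOXX, (0,4):-1/..O.X/XOOXX
[.XO../XOOXX] O move#2: (0,0):+0/OXO../XOOXX*, (0,3):+0/.XOO./XOOXX, (0,4):+0/.XO.O/XOOXX
[OXO../XOOXX] X move#3: (0,3):+0/OXOX./XOOXX*, (0,4):+0/OXO.X/XOOXX
[OXOX./XOOXX] O move#4: (0,4):+0/OXOXO/XOOXX*
[OXOXO/XOOXX] end (terminal +0, X#5); searched ..O../XOOXX to 7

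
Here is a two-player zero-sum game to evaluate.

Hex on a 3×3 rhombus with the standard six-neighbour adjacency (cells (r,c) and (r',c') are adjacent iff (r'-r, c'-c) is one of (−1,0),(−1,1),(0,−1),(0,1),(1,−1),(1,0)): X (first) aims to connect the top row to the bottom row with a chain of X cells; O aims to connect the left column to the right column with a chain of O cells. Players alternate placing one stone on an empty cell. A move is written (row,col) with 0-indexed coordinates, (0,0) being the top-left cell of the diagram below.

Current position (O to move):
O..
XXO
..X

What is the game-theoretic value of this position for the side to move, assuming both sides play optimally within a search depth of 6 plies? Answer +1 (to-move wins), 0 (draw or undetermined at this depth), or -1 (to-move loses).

ply 1, O at O../XXO/..X | (0,1)=-1→OO./XXO/..X*; (0,2)=-1→O.O/XXO/..X; (2,0)=-1→O../XXO/O.X; (2,1)=-1→O../XXO/.OX
ply 2, X at OO./XXO/..X | (0,2)=+1→OOX/XXO/..X*; (2,0)=-1→OO./XXO/X.X; (2,1)=-1→OO./XXO/.XX
ply 3, O at OOX/XXO/..X | (2,0)=-1→OOX/XXO/O.X*; (2,1)=-1→OOX/XXO/.OX
ply 4, X at OOX/XXO/O.X | (2,1)=+1→OOX/XXO/OXX*
ply 5: OOX/XXO/OXX is terminal -1 (O); from O../XXO/..X depth 6

value(O../XXO/..X, O) = -1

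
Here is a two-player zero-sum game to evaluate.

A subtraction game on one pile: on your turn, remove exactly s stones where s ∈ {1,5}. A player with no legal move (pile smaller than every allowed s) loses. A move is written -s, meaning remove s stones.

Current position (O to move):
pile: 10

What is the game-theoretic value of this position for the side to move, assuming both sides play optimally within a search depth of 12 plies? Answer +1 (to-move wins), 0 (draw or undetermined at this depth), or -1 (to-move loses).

value(10, O) = -1

ply 1, O at 10 | -1=-1→9*; -5=-1→5
ply 2, X at 9 | -1=+1→8*; -5=+1→4
ply 3, O at 8 | -1=-1→7*; -5=-1→3
ply 4, X at 7 | -1=+1→6*; -5=+1→2
ply 5, O at 6 | -1=-1→5*; -5=-1→1
ply 6, X at 5 | -1=+1→4*; -5=+1→0
ply 7, O at 4 | -1=-1→3*
ply 8, X at 3 | -1=+1→2*
ply 9, O at 2 | -1=-1→1*
ply 10, X at 1 | -1=+1→0*
ply 11: 0 is terminal -1 (O); from 10 depth 12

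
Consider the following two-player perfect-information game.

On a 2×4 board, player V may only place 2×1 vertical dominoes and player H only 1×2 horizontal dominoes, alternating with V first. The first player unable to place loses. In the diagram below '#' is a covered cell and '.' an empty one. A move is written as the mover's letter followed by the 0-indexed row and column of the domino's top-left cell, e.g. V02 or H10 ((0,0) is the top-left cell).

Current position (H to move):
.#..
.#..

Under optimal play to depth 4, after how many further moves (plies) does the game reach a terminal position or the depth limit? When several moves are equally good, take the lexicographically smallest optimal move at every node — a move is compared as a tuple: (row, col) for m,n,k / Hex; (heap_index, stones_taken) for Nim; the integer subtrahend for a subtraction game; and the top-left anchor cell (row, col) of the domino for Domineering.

PV length from [.#../.#..]: 3 plies

[.#../.#..] H move#1: H02:+1/.###/.#..*, H12:+1/.#../.###
[.###/.#..] V move#2: V00:-1/####/##..*
[####/##..] H move#3: H12:+1/####/####*
[####/####] end (terminal -1, V#4); searched .#../.#.. to 4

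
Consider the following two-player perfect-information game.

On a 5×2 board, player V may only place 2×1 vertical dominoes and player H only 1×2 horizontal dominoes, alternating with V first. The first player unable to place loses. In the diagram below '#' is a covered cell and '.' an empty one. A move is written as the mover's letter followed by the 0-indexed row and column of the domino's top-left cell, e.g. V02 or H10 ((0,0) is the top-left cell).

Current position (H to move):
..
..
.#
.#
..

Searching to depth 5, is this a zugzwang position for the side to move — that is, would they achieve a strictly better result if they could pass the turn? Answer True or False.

ply 1, H at ../../.#/.#/.. | H00=+1→##/../.#/.#/..*; H10=+1→../##/.#/.#/..; H40=-1→../../.#/.#/##
ply 2, V at ##/../.#/.#/.. | V10=-1→##/#./##/.#/..*; V20=-1→##/../##/##/..; V30=-1→##/../.#/##/#.
ply 3, H at ##/#./##/.#/.. | H40=+1→##/#./##/.#/##*
ply 4: ##/#./##/.#/## is terminal -1 (V); from ../../.#/.#/.. depth 5
pass branch (V moves first from the same position):
  | ply 1, V at ../../.#/.#/.. | V00=+1→#./#./.#/.#/..*; V01=+1→.#/.#/.#/.#/..; V10=+1→../#./##/.#/..; V20=-1→../../##/##/..; V30=-1→../../.#/##/#.
  | ply 2, H at #./#./.#/.#/.. | H40=-1→#./#./.#/.#/##*
  | ply 3, V at #./#./.#/.#/## | V01=+1→##/##/.#/.#/##*; V20=+1→#./#./##/##/##
  | ply 4: ##/##/.#/.#/## is terminal -1 (H); from ../../.#/.#/.. depth 5
H moving scores +1; H passing scores -1

zugzwang(../../.#/.#/.., H) = False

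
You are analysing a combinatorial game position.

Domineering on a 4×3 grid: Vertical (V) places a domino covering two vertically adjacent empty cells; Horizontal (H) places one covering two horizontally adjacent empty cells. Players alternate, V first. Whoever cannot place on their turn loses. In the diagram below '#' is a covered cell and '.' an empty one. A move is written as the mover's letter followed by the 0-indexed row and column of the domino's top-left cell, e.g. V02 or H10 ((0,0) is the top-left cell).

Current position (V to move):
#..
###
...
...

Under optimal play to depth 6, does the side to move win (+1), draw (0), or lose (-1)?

[#../###/.../...] V move#1: V20:-1/#../###/#../#.., V21:+1/#../###/.#./.#.*, V22:-1/#../###/..#/..#
[#../###/.#./.#.] H move#2: H01:-1/###/###/.#./.#.*
[###/###/.#./.#.] V move#3: V20:+1/###/###/##./##.*, V22:+1/###/###/.##/.##
[###/###/##./##.] end (terminal -1, H#4); searched #../###/.../... to 6

value(#../###/.../..., V) = +1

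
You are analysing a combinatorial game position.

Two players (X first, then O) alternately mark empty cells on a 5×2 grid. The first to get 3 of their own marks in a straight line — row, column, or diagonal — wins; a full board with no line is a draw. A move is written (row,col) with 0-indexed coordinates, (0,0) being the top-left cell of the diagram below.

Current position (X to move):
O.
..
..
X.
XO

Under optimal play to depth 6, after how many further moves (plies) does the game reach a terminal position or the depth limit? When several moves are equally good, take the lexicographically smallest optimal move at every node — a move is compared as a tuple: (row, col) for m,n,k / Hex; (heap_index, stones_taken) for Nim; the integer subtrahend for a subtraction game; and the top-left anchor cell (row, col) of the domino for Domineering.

[O./../../X./XO] X move#1: (0,1):+0/OX/../../X./XO, (1,0):+0/O./X./../X./XO, (1,1):+0/O./.X/../X./XO, (2,0):+1/O./../X./X./XO*, (2,1):+0/O./../.X/X./XO, (3,1):+0/O./../../XX/XO
[O./../X./X./XO] end (terminal -1, O#2); searched O./../../X./XO to 6

PV length from [O./../../X./XO]: 1 ply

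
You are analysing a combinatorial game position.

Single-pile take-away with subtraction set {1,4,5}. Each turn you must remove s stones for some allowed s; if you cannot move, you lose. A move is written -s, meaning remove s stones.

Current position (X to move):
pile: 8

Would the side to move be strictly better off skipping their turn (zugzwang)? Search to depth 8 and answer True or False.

ply 1, X at 8 | -1=-1→7*; -4=-1→4; -5=-1→3
ply 2, O at 7 | -1=-1→6; -4=-1→3; -5=+1→2*
ply 3, X at 2 | -1=-1→1*
ply 4, O at 1 | -1=+1→0*
ply 5: 0 is terminal -1 (X); from 8 depth 8
if X skipped the turn, O would face:
~ ply 1, O at 8 | -1=-1→7*; -4=-1→4; -5=-1→3
~ ply 2, X at 7 | -1=-1→6; -4=-1→3; -5=+1→2*
~ ply 3, O at 2 | -1=-1→1*
~ ply 4, X at 1 | -1=+1→0*
~ ply 5: 0 is terminal -1 (O); from 8 depth 8
compare (X): move=-1 vs pass=+1

zugzwang(8, X) = True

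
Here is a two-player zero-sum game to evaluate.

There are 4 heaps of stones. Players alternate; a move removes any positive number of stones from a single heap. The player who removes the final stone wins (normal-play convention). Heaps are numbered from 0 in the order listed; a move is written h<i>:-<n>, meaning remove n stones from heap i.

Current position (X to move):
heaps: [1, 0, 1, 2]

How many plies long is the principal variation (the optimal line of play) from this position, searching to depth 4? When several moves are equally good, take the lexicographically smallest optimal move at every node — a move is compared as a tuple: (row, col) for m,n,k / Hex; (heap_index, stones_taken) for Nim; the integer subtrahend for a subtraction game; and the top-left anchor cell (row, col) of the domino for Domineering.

p1 X@[(1,0,1,2)]: h0:-1[(0,0,1,2)]-1 h2:-1[(1,0,0,2)]-1 h3:-1[(1,0,1,1)]-1 h3:-2[(1,0,1,0)]+1*
p2 O@[(1,0,1,0)]: h0:-1[(0,0,1,0)]-1* h2:-1[(1,0,0,0)]-1
p3 X@[(0,0,1,0)]: h2:-1[(0,0,0,0)]+1*
p4 O@[(0,0,0,0)] terminal -1; root [(1,0,1,2)] d4

PV length from [(1,0,1,2)]: 3 plies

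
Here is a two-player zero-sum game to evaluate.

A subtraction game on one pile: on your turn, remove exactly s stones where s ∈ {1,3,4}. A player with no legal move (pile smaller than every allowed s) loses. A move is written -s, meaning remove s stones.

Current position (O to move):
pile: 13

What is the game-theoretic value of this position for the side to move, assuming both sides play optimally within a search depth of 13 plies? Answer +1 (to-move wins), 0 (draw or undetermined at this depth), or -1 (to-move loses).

[13] O move#1: -1:-1/12, -3:-1/10, -4:+1/9*
[9] X move#2: -1:-1/8*, -3:-1/6, -4:-1/5
[8] O move#3: -1:+1/7*, -3:-1/5, -4:-1/4
[7] X move#4: -1:-1/6*, -3:-1/4, -4:-1/3
[6] O move#5: -1:-1/5, -3:-1/3, -4:+1/2*
[2] X move#6: -1:-1/1*
[1] O move#7: -1:+1/0*
[0] end (terminal -1, X#8); searched 13 to 13

value(13, O) = +1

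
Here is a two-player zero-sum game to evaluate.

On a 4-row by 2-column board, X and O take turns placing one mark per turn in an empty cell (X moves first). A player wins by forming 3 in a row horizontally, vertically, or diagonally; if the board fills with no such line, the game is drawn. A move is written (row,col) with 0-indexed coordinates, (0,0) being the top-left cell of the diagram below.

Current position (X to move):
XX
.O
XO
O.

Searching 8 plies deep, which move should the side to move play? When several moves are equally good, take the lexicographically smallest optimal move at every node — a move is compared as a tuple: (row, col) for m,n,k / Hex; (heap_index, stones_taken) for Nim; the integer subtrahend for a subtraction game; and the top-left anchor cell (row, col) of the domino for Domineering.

[XX/.O/XO/O.] X move#1: (1,0):+1/XX/XO/XO/O.*, (3,1):+0/XX/.O/XO/OX
[XX/XO/XO/O.] end (terminal -1, O#2); searched XX/.O/XO/O. to 8

X's best at [XX/.O/XO/O.]: (1,0)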